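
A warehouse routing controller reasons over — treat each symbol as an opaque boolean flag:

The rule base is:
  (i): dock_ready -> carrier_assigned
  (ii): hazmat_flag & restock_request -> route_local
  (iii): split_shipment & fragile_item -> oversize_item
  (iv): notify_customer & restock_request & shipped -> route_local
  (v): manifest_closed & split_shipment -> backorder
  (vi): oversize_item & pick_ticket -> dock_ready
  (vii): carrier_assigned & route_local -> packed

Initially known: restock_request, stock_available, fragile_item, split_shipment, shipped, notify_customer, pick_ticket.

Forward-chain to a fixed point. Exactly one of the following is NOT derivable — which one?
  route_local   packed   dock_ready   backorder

Round 1: (iii) [split_shipment & fragile_item -> oversize_item]; (iv) [notify_customer & restock_request & shipped -> route_local]. New: oversize_item, route_local.
Round 2: (vi) [oversize_item & pick_ticket -> dock_ready]. New: dock_ready.
Round 3: (i) [dock_ready -> carrier_assigned]. New: carrier_assigned.
Round 4: (vii) [carrier_assigned & route_local -> packed]. New: packed.
Derived: dock_ready (round 2), packed (round 4), route_local (round 1). backorder never appears in any round.

backorder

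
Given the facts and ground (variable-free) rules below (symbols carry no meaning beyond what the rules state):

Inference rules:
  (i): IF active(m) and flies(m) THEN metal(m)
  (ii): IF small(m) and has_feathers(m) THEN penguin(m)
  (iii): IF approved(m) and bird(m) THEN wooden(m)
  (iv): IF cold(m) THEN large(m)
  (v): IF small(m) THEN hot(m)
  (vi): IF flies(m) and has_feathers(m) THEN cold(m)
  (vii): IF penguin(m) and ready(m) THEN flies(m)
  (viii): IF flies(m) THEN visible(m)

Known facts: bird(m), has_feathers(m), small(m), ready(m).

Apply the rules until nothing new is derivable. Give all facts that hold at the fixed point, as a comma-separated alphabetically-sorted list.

Round 1: (ii) [IF small(m) and has_feathers(m) THEN penguin(m)]; (v) [IF small(m) THEN hot(m)]. New: penguin(m), hot(m).
Round 2: (vii) [IF penguin(m) and ready(m) THEN flies(m)]. New: flies(m).
Round 3: (vi) [IF flies(m) and has_feathers(m) THEN cold(m)]; (viii) [IF flies(m) THEN visible(m)]. New: cold(m), visible(m).
Round 4: (iv) [IF cold(m) THEN large(m)]. New: large(m).

bird(m), cold(m), flies(m), has_feathers(m), hot(m), large(m), penguin(m), ready(m), small(m), visible(m)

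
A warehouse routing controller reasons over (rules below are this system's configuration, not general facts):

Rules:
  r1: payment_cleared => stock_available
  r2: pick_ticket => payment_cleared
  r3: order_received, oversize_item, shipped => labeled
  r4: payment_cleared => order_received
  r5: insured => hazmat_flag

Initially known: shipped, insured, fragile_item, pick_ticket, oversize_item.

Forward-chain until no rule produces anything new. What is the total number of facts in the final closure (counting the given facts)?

10

Round 1: r2 [pick_ticket => payment_cleared]; r5 [insured => hazmat_flag]. Adds payment_cleared, hazmat_flag.
Round 2: r1 [payment_cleared => stock_available]; r4 [payment_cleared => order_received]. Adds stock_available, order_received.
Round 3: r3 [order_received, oversize_item, shipped => labeled]. Adds labeled.
Closure: {fragile_item, hazmat_flag, insured, labeled, order_received, oversize_item, payment_cleared, pick_ticket, shipped, stock_available} — 10 facts.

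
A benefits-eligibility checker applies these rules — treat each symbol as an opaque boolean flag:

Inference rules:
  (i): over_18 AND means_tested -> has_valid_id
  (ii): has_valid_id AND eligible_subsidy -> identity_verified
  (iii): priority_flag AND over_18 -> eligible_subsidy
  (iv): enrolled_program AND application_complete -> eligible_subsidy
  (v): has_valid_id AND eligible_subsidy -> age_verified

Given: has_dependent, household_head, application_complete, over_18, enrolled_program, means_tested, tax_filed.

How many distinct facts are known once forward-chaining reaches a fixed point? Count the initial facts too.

11

Round 1: (i) [over_18 AND means_tested -> has_valid_id]; (iv) [enrolled_program AND application_complete -> eligible_subsidy]. New: has_valid_id, eligible_subsidy.
Round 2: (ii) [has_valid_id AND eligible_subsidy -> identity_verified]; (v) [has_valid_id AND eligible_subsidy -> age_verified]. New: identity_verified, age_verified.
Closure: {age_verified, application_complete, eligible_subsidy, enrolled_program, has_dependent, has_valid_id, household_head, identity_verified, means_tested, over_18, tax_filed} — 11 facts.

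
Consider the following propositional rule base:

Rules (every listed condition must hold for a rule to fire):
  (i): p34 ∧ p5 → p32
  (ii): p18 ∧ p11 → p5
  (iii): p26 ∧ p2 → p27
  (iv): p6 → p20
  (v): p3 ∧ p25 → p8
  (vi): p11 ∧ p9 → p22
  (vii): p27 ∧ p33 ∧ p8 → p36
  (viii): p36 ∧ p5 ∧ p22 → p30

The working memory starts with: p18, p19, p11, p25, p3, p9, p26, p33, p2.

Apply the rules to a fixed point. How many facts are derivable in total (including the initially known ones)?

15

Round 1: (ii) [p18 ∧ p11 → p5]; (iii) [p26 ∧ p2 → p27]; (v) [p3 ∧ p25 → p8]; (vi) [p11 ∧ p9 → p22]. New: p5, p27, p8, p22.
Round 2: (vii) [p27 ∧ p33 ∧ p8 → p36]. New: p36.
Round 3: (viii) [p36 ∧ p5 ∧ p22 → p30]. New: p30.
Closure: {p11, p18, p19, p2, p22, p25, p26, p27, p3, p30, p33, p36, p5, p8, p9} — 15 facts.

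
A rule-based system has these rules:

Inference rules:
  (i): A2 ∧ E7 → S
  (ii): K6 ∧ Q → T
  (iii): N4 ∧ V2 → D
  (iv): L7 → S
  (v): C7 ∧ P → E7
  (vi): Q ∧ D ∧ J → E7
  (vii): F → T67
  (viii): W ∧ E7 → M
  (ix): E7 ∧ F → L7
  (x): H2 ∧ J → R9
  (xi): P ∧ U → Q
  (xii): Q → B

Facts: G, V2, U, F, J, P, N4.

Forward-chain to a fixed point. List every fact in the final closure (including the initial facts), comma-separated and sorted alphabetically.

Round 1: (iii) [N4 ∧ V2 → D]; (vii) [F → T67]; (xi) [P ∧ U → Q]. New: D, T67, Q.
Round 2: (vi) [Q ∧ D ∧ J → E7]; (xii) [Q → B]. New: E7, B.
Round 3: (ix) [E7 ∧ F → L7]. New: L7.
Round 4: (iv) [L7 → S]. New: S.

B, D, E7, F, G, J, L7, N4, P, Q, S, T67, U, V2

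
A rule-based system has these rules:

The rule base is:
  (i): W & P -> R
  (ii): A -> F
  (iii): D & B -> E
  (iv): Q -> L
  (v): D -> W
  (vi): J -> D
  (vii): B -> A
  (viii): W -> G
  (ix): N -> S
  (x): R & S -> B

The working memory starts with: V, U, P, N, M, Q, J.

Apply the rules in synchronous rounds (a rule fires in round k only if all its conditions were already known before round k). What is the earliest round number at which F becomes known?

Round 1 — (iv), (vi), (ix), derive L, D, S.
Round 2 — (v), derive W.
Round 3 — (i), (viii), derive R, G.
Round 4 — (x), derive B.
Round 5 — (iii), (vii), derive E, A.
Round 6 — (ii), derive F.
F first appears in round 6.

6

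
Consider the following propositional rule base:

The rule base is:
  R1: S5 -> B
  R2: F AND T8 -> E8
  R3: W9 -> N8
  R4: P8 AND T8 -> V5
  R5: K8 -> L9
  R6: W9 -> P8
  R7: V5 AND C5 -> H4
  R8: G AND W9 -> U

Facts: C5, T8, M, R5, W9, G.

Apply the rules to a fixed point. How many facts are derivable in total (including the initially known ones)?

11

Round 1 fires R3, R6, R8, giving N8, P8, U.
Round 2 fires R4, giving V5.
Round 3 fires R7, giving H4.
Closure: {C5, G, H4, M, N8, P8, R5, T8, U, V5, W9} — 11 facts.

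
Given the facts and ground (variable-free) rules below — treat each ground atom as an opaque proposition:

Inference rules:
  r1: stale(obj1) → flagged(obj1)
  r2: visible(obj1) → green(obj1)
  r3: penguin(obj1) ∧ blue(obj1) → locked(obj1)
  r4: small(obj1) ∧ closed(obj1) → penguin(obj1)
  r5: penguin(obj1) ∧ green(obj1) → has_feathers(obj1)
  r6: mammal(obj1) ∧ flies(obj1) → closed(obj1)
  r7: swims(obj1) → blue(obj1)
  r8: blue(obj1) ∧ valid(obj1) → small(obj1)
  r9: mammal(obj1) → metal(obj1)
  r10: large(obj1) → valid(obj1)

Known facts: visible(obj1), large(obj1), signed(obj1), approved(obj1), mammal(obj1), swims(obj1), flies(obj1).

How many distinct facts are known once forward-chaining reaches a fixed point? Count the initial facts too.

16

Round 1 — r2, r6, r7, r9, r10, derive green(obj1), closed(obj1), blue(obj1), metal(obj1), valid(obj1).
Round 2 — r8, derive small(obj1).
Round 3 — r4, derive penguin(obj1).
Round 4 — r3, r5, derive locked(obj1), has_feathers(obj1).
Closure: {approved(obj1), blue(obj1), closed(obj1), flies(obj1), green(obj1), has_feathers(obj1), large(obj1), locked(obj1), mammal(obj1), metal(obj1), penguin(obj1), signed(obj1), small(obj1), swims(obj1), valid(obj1), visible(obj1)} — 16 facts.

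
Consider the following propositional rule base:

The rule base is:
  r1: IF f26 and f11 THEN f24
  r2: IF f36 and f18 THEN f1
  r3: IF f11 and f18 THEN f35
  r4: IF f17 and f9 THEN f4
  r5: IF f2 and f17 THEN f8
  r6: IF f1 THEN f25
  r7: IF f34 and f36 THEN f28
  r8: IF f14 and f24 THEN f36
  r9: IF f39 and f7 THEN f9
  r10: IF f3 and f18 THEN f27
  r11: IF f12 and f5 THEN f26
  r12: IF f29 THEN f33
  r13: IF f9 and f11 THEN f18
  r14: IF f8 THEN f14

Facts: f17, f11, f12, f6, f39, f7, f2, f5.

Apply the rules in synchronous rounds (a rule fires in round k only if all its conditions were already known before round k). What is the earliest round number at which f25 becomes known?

5

[1] r5 [IF f2 and f17 THEN f8]; r9 [IF f39 and f7 THEN f9]; r11 [IF f12 and f5 THEN f26]. ⇒ new: f8, f9, f26.
[2] r1 [IF f26 and f11 THEN f24]; r4 [IF f17 and f9 THEN f4]; r13 [IF f9 and f11 THEN f18]; r14 [IF f8 THEN f14]. ⇒ new: f24, f4, f18, f14.
[3] r3 [IF f11 and f18 THEN f35]; r8 [IF f14 and f24 THEN f36]. ⇒ new: f35, f36.
[4] r2 [IF f36 and f18 THEN f1]. ⇒ new: f1.
[5] r6 [IF f1 THEN f25]. ⇒ new: f25.
f25 first appears in round 5.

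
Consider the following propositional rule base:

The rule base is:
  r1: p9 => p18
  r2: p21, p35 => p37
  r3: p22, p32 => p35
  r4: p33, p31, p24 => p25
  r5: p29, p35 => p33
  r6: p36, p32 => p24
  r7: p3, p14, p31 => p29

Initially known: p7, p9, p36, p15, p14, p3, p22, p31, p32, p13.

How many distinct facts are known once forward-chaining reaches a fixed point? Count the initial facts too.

16

Round 1 — r1, r3, r6, r7, derive p18, p35, p24, p29.
Round 2 — r5, derive p33.
Round 3 — r4, derive p25.
Closure: {p13, p14, p15, p18, p22, p24, p25, p29, p3, p31, p32, p33, p35, p36, p7, p9} — 16 facts.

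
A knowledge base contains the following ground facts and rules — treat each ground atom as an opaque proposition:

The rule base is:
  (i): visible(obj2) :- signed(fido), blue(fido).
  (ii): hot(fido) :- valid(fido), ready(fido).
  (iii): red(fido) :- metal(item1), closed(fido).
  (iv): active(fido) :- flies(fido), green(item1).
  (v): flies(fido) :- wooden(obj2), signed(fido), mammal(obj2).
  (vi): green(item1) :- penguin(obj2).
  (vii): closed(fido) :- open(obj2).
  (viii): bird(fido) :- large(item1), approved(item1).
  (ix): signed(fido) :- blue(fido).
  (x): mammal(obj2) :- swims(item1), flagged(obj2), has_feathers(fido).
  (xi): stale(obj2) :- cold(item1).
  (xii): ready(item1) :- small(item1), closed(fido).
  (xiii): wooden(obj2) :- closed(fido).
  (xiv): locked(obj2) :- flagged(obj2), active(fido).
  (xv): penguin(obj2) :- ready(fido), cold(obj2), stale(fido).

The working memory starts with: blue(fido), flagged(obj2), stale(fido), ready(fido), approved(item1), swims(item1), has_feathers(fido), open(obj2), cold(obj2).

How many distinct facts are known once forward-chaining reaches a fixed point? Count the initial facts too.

Round 1: (vii) [closed(fido) :- open(obj2).]; (ix) [signed(fido) :- blue(fido).]; (x) [mammal(obj2) :- swims(item1), flagged(obj2), has_feathers(fido).]; (xv) [penguin(obj2) :- ready(fido), cold(obj2), stale(fido).]. Adds closed(fido), signed(fido), mammal(obj2), penguin(obj2).
Round 2: (i) [visible(obj2) :- signed(fido), blue(fido).]; (vi) [green(item1) :- penguin(obj2).]; (xiii) [wooden(obj2) :- closed(fido).]. Adds visible(obj2), green(item1), wooden(obj2).
Round 3: (v) [flies(fido) :- wooden(obj2), signed(fido), mammal(obj2).]. Adds flies(fido).
Round 4: (iv) [active(fido) :- flies(fido), green(item1).]. Adds active(fido).
Round 5: (xiv) [locked(obj2) :- flagged(obj2), active(fido).]. Adds locked(obj2).
Closure: {active(fido), approved(item1), blue(fido), closed(fido), cold(obj2), flagged(obj2), flies(fido), green(item1), has_feathers(fido), locked(obj2), mammal(obj2), open(obj2), penguin(obj2), ready(fido), signed(fido), stale(fido), swims(item1), visible(obj2), wooden(obj2)} — 19 facts.

19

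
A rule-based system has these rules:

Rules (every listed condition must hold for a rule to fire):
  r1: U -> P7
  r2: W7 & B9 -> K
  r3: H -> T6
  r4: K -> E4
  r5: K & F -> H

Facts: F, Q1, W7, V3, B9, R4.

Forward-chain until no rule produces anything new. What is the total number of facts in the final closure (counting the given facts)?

Round 1: r2 [W7 & B9 -> K]. Adds K.
Round 2: r4 [K -> E4]; r5 [K & F -> H]. Adds E4, H.
Round 3: r3 [H -> T6]. Adds T6.
Closure: {B9, E4, F, H, K, Q1, R4, T6, V3, W7} — 10 facts.

10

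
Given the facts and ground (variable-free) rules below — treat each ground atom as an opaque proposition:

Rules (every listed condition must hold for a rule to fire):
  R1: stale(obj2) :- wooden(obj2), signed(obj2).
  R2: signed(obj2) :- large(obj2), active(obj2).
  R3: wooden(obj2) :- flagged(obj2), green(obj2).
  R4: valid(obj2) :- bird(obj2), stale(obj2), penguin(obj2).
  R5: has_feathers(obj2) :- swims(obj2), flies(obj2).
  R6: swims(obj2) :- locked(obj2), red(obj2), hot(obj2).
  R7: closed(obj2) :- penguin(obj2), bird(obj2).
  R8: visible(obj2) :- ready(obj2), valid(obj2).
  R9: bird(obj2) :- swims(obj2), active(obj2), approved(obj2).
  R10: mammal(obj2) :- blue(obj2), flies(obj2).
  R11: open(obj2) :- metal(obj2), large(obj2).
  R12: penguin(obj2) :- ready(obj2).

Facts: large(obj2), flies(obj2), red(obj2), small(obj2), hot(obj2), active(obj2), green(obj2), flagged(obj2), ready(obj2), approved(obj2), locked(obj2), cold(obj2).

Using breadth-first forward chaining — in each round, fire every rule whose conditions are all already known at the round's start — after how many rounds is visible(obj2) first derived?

4

Round 1 — R2, R3, R6, R12, derive signed(obj2), wooden(obj2), swims(obj2), penguin(obj2).
Round 2 — R1, R5, R9, derive stale(obj2), has_feathers(obj2), bird(obj2).
Round 3 — R4, R7, derive valid(obj2), closed(obj2).
Round 4 — R8, derive visible(obj2).
visible(obj2) first appears in round 4.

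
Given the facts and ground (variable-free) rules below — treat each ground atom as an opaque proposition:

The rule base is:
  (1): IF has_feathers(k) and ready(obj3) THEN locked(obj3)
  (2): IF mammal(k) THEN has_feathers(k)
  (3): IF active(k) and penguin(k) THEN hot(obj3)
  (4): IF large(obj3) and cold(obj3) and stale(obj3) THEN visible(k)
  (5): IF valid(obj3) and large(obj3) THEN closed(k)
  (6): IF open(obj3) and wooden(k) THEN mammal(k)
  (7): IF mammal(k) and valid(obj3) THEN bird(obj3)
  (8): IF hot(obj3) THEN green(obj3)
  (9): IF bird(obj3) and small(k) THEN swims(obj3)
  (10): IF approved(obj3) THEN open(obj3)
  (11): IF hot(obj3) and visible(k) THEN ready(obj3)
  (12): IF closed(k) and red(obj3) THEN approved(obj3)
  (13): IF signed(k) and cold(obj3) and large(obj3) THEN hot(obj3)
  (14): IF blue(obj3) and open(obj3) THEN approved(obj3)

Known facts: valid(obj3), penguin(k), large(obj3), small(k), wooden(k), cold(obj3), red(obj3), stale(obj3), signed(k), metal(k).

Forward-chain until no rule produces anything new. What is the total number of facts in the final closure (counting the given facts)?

Round 1: (4) [IF large(obj3) and cold(obj3) and stale(obj3) THEN visible(k)]; (5) [IF valid(obj3) and large(obj3) THEN closed(k)]; (13) [IF signed(k) and cold(obj3) and large(obj3) THEN hot(obj3)]. New: visible(k), closed(k), hot(obj3).
Round 2: (8) [IF hot(obj3) THEN green(obj3)]; (11) [IF hot(obj3) and visible(k) THEN ready(obj3)]; (12) [IF closed(k) and red(obj3) THEN approved(obj3)]. New: green(obj3), ready(obj3), approved(obj3).
Round 3: (10) [IF approved(obj3) THEN open(obj3)]. New: open(obj3).
Round 4: (6) [IF open(obj3) and wooden(k) THEN mammal(k)]. New: mammal(k).
Round 5: (2) [IF mammal(k) THEN has_feathers(k)]; (7) [IF mammal(k) and valid(obj3) THEN bird(obj3)]. New: has_feathers(k), bird(obj3).
Round 6: (1) [IF has_feathers(k) and ready(obj3) THEN locked(obj3)]; (9) [IF bird(obj3) and small(k) THEN swims(obj3)]. New: locked(obj3), swims(obj3).
Closure: {approved(obj3), bird(obj3), closed(k), cold(obj3), green(obj3), has_feathers(k), hot(obj3), large(obj3), locked(obj3), mammal(k), metal(k), open(obj3), penguin(k), ready(obj3), red(obj3), signed(k), small(k), stale(obj3), swims(obj3), valid(obj3), visible(k), wooden(k)} — 22 facts.

22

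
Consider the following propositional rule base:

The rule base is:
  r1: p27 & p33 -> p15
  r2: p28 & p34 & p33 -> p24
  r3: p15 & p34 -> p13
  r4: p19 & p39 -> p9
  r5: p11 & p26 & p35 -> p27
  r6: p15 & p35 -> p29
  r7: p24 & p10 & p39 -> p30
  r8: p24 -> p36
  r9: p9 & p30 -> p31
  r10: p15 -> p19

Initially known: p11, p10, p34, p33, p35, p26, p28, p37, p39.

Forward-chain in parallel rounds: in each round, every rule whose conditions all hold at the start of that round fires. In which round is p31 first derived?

Round 1 fires r2, r5, giving p24, p27.
Round 2 fires r1, r7, r8, giving p15, p30, p36.
Round 3 fires r3, r6, r10, giving p13, p29, p19.
Round 4 fires r4, giving p9.
Round 5 fires r9, giving p31.
p31 first appears in round 5.

5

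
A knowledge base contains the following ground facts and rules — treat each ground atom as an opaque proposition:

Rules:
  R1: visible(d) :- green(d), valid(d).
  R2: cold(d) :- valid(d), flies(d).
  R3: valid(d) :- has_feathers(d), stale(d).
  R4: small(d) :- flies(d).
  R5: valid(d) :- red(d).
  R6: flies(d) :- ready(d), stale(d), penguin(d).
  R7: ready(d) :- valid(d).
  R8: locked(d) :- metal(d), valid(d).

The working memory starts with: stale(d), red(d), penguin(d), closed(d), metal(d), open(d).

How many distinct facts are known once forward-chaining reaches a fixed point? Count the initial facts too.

Round 1: R5 [valid(d) :- red(d).]. New: valid(d).
Round 2: R7 [ready(d) :- valid(d).]; R8 [locked(d) :- metal(d), valid(d).]. New: ready(d), locked(d).
Round 3: R6 [flies(d) :- ready(d), stale(d), penguin(d).]. New: flies(d).
Round 4: R2 [cold(d) :- valid(d), flies(d).]; R4 [small(d) :- flies(d).]. New: cold(d), small(d).
Closure: {closed(d), cold(d), flies(d), locked(d), metal(d), open(d), penguin(d), ready(d), red(d), small(d), stale(d), valid(d)} — 12 facts.

12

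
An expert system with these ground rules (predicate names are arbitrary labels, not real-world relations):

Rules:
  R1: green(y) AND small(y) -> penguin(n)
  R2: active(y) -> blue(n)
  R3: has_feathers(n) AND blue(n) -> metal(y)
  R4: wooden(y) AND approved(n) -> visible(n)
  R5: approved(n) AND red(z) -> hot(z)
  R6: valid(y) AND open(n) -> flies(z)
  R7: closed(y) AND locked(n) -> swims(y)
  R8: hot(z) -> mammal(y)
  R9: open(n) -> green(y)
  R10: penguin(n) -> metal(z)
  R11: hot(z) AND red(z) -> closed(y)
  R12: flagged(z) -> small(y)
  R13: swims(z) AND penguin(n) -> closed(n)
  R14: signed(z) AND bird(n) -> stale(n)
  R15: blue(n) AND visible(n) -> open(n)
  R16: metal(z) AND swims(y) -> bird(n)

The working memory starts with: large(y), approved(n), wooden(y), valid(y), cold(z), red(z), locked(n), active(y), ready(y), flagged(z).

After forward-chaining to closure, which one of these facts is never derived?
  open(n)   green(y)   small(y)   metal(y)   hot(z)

metal(y)

[1] R2 [active(y) -> blue(n)]; R4 [wooden(y) AND approved(n) -> visible(n)]; R5 [approved(n) AND red(z) -> hot(z)]; R12 [flagged(z) -> small(y)]. ⇒ new: blue(n), visible(n), hot(z), small(y).
[2] R8 [hot(z) -> mammal(y)]; R11 [hot(z) AND red(z) -> closed(y)]; R15 [blue(n) AND visible(n) -> open(n)]. ⇒ new: mammal(y), closed(y), open(n).
[3] R6 [valid(y) AND open(n) -> flies(z)]; R7 [closed(y) AND locked(n) -> swims(y)]; R9 [open(n) -> green(y)]. ⇒ new: flies(z), swims(y), green(y).
[4] R1 [green(y) AND small(y) -> penguin(n)]. ⇒ new: penguin(n).
[5] R10 [penguin(n) -> metal(z)]. ⇒ new: metal(z).
[6] R16 [metal(z) AND swims(y) -> bird(n)]. ⇒ new: bird(n).
Derived: green(y) (round 3), hot(z) (round 1), open(n) (round 2), small(y) (round 1). metal(y) never appears in any round.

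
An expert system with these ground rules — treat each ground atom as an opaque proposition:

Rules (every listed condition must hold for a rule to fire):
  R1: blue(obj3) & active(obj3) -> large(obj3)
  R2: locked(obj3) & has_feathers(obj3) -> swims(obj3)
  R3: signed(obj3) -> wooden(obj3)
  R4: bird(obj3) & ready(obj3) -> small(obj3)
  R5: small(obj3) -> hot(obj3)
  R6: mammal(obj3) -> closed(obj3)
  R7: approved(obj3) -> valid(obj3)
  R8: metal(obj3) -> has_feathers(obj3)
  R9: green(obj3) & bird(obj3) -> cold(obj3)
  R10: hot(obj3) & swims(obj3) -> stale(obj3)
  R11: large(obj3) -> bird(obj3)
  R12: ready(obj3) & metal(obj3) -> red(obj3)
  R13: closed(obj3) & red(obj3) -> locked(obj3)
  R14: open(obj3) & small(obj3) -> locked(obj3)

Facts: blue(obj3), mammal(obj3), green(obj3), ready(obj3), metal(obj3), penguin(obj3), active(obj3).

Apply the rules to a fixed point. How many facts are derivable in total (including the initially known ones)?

Round 1 fires R1, R6, R8, R12, giving large(obj3), closed(obj3), has_feathers(obj3), red(obj3).
Round 2 fires R11, R13, giving bird(obj3), locked(obj3).
Round 3 fires R2, R4, R9, giving swims(obj3), small(obj3), cold(obj3).
Round 4 fires R5, giving hot(obj3).
Round 5 fires R10, giving stale(obj3).
Closure: {active(obj3), bird(obj3), blue(obj3), closed(obj3), cold(obj3), green(obj3), has_feathers(obj3), hot(obj3), large(obj3), locked(obj3), mammal(obj3), metal(obj3), penguin(obj3), ready(obj3), red(obj3), small(obj3), stale(obj3), swims(obj3)} — 18 facts.

18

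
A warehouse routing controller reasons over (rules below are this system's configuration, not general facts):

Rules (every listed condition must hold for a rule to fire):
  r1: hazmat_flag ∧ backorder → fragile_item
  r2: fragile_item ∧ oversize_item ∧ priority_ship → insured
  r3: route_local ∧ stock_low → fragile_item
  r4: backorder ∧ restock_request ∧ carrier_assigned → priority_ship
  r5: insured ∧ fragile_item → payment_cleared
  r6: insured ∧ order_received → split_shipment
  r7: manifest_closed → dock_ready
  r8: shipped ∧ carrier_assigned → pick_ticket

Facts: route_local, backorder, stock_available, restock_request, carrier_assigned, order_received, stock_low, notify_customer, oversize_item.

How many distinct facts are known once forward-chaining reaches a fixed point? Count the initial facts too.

14

Round 1: r3 [route_local ∧ stock_low → fragile_item]; r4 [backorder ∧ restock_request ∧ carrier_assigned → priority_ship]. Adds fragile_item, priority_ship.
Round 2: r2 [fragile_item ∧ oversize_item ∧ priority_ship → insured]. Adds insured.
Round 3: r5 [insured ∧ fragile_item → payment_cleared]; r6 [insured ∧ order_received → split_shipment]. Adds payment_cleared, split_shipment.
Closure: {backorder, carrier_assigned, fragile_item, insured, notify_customer, order_received, oversize_item, payment_cleared, priority_ship, restock_request, route_local, split_shipment, stock_available, stock_low} — 14 facts.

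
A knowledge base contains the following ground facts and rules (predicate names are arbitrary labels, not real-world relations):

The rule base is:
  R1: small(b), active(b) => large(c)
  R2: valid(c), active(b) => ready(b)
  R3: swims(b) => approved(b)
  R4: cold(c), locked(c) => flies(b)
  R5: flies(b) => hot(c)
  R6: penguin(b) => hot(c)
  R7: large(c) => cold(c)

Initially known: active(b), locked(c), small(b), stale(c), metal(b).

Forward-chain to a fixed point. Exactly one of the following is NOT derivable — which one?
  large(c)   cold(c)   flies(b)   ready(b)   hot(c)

ready(b)

Round 1: R1 [small(b), active(b) => large(c)]. Adds large(c).
Round 2: R7 [large(c) => cold(c)]. Adds cold(c).
Round 3: R4 [cold(c), locked(c) => flies(b)]. Adds flies(b).
Round 4: R5 [flies(b) => hot(c)]. Adds hot(c).
Derived: hot(c) (round 4), flies(b) (round 3), large(c) (round 1), cold(c) (round 2). ready(b) never appears in any round.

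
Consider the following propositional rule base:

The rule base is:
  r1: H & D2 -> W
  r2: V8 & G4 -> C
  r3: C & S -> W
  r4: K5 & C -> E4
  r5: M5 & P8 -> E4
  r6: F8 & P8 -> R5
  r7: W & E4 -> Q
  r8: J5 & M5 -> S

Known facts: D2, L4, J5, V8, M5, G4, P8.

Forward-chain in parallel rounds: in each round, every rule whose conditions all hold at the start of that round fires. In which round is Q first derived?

3

Round 1 — r2, r5, r8, derive C, E4, S.
Round 2 — r3, derive W.
Round 3 — r7, derive Q.
Q first appears in round 3.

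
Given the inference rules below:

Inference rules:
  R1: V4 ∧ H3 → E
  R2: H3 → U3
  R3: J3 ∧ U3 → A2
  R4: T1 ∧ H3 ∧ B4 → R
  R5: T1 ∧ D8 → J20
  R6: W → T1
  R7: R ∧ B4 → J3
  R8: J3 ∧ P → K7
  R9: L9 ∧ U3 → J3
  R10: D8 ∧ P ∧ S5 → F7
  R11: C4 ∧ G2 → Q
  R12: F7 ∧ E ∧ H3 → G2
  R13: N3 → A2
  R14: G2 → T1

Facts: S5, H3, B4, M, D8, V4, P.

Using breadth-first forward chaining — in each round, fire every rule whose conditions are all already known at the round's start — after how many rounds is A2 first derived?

Round 1: R1 [V4 ∧ H3 → E]; R2 [H3 → U3]; R10 [D8 ∧ P ∧ S5 → F7]. New: E, U3, F7.
Round 2: R12 [F7 ∧ E ∧ H3 → G2]. New: G2.
Round 3: R14 [G2 → T1]. New: T1.
Round 4: R4 [T1 ∧ H3 ∧ B4 → R]; R5 [T1 ∧ D8 → J20]. New: R, J20.
Round 5: R7 [R ∧ B4 → J3]. New: J3.
Round 6: R3 [J3 ∧ U3 → A2]; R8 [J3 ∧ P → K7]. New: A2, K7.
A2 first appears in round 6.

6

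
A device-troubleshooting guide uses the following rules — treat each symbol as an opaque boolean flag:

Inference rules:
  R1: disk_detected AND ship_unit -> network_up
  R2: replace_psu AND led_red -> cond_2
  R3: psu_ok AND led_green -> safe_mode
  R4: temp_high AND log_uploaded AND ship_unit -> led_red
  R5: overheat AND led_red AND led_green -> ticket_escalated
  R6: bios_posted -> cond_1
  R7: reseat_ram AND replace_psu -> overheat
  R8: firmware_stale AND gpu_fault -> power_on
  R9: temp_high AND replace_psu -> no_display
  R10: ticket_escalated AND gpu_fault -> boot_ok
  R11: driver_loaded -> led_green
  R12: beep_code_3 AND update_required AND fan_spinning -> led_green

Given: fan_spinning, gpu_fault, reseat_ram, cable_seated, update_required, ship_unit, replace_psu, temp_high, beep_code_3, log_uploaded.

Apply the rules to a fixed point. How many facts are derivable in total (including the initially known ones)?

17

Round 1 fires R4, R7, R9, R12, giving led_red, overheat, no_display, led_green.
Round 2 fires R2, R5, giving cond_2, ticket_escalated.
Round 3 fires R10, giving boot_ok.
Closure: {beep_code_3, boot_ok, cable_seated, cond_2, fan_spinning, gpu_fault, led_green, led_red, log_uploaded, no_display, overheat, replace_psu, reseat_ram, ship_unit, temp_high, ticket_escalated, update_required} — 17 facts.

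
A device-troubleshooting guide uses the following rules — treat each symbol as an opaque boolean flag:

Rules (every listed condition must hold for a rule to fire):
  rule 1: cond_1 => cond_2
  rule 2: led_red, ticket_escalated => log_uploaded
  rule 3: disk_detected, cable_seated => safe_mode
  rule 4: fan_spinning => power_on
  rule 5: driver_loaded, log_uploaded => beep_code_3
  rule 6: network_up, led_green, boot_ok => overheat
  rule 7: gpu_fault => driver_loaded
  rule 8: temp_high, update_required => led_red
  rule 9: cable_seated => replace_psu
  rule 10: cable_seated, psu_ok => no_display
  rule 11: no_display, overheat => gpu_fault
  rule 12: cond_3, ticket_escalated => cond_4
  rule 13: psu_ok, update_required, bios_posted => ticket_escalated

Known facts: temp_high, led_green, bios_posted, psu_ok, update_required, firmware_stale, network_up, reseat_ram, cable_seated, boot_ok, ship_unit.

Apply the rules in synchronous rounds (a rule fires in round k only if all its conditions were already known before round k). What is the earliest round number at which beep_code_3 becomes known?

4

Round 1 — rule 6, rule 8, rule 9, rule 10, rule 13, derive overheat, led_red, replace_psu, no_display, ticket_escalated.
Round 2 — rule 2, rule 11, derive log_uploaded, gpu_fault.
Round 3 — rule 7, derive driver_loaded.
Round 4 — rule 5, derive beep_code_3.
beep_code_3 first appears in round 4.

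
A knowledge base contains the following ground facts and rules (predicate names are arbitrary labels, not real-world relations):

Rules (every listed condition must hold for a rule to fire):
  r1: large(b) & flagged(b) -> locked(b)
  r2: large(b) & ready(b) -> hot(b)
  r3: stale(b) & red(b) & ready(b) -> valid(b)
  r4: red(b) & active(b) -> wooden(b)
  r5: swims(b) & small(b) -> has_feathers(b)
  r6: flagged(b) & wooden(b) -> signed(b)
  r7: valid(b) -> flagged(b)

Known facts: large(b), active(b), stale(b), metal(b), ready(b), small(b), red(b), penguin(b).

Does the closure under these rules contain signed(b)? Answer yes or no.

Round 1 fires r2, r3, r4, giving hot(b), valid(b), wooden(b).
Round 2 fires r7, giving flagged(b).
Round 3 fires r1, r6, giving locked(b), signed(b).
signed(b) appears in round 3, so it is derivable.

yes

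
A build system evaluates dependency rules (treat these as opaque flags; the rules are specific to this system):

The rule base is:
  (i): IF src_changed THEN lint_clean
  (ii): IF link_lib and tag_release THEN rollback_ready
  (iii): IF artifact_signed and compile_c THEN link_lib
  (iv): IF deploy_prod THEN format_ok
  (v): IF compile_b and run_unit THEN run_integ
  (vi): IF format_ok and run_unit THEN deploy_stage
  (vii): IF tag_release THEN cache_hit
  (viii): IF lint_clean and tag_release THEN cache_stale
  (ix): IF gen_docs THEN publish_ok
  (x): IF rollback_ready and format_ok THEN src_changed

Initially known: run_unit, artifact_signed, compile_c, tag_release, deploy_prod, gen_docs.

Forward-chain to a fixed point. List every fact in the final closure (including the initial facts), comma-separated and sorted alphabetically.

artifact_signed, cache_hit, cache_stale, compile_c, deploy_prod, deploy_stage, format_ok, gen_docs, link_lib, lint_clean, publish_ok, rollback_ready, run_unit, src_changed, tag_release

Round 1 fires (iii), (iv), (vii), (ix), giving link_lib, format_ok, cache_hit, publish_ok.
Round 2 fires (ii), (vi), giving rollback_ready, deploy_stage.
Round 3 fires (x), giving src_changed.
Round 4 fires (i), giving lint_clean.
Round 5 fires (viii), giving cache_stale.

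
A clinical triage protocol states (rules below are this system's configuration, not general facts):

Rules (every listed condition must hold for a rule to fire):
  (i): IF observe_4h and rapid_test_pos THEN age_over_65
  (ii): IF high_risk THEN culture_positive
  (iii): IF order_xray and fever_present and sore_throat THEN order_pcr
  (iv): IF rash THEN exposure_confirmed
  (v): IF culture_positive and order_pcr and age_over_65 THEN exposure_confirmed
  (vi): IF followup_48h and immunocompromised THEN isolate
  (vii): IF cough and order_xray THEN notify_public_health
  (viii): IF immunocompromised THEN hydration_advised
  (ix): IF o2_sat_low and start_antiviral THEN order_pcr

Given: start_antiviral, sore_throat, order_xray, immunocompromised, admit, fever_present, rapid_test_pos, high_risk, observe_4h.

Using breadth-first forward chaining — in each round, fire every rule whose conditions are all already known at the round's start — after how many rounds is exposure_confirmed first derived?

2

Round 1: (i) [IF observe_4h and rapid_test_pos THEN age_over_65]; (ii) [IF high_risk THEN culture_positive]; (iii) [IF order_xray and fever_present and sore_throat THEN order_pcr]; (viii) [IF immunocompromised THEN hydration_advised]. Adds age_over_65, culture_positive, order_pcr, hydration_advised.
Round 2: (v) [IF culture_positive and order_pcr and age_over_65 THEN exposure_confirmed]. Adds exposure_confirmed.
exposure_confirmed first appears in round 2.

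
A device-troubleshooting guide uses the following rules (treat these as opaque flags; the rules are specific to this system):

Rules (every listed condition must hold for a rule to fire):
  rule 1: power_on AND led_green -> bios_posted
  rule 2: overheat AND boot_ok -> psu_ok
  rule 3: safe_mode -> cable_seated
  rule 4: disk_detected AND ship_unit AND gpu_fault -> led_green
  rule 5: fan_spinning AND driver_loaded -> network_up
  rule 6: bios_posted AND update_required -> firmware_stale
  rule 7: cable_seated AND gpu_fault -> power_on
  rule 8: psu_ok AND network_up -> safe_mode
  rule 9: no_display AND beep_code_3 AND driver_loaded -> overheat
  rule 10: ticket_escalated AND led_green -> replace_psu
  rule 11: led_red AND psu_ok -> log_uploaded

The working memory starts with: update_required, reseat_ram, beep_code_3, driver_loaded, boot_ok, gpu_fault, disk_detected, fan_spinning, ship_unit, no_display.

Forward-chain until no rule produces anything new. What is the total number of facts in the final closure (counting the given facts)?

Round 1: rule 4 [disk_detected AND ship_unit AND gpu_fault -> led_green]; rule 5 [fan_spinning AND driver_loaded -> network_up]; rule 9 [no_display AND beep_code_3 AND driver_loaded -> overheat]. Adds led_green, network_up, overheat.
Round 2: rule 2 [overheat AND boot_ok -> psu_ok]. Adds psu_ok.
Round 3: rule 8 [psu_ok AND network_up -> safe_mode]. Adds safe_mode.
Round 4: rule 3 [safe_mode -> cable_seated]. Adds cable_seated.
Round 5: rule 7 [cable_seated AND gpu_fault -> power_on]. Adds power_on.
Round 6: rule 1 [power_on AND led_green -> bios_posted]. Adds bios_posted.
Round 7: rule 6 [bios_posted AND update_required -> firmware_stale]. Adds firmware_stale.
Closure: {beep_code_3, bios_posted, boot_ok, cable_seated, disk_detected, driver_loaded, fan_spinning, firmware_stale, gpu_fault, led_green, network_up, no_display, overheat, power_on, psu_ok, reseat_ram, safe_mode, ship_unit, update_required} — 19 facts.

19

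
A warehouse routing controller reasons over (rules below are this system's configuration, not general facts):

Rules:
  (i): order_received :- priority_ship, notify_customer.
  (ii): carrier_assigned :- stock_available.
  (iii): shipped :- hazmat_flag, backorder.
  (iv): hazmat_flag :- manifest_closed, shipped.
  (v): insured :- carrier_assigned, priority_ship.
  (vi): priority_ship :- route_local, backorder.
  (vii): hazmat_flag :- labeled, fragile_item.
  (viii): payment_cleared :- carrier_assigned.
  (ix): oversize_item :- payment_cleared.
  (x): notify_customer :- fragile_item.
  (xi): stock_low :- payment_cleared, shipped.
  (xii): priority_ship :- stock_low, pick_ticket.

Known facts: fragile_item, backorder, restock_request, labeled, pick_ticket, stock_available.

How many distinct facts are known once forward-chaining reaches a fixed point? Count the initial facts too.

16

Round 1 fires (ii), (vii), (x), giving carrier_assigned, hazmat_flag, notify_customer.
Round 2 fires (iii), (viii), giving shipped, payment_cleared.
Round 3 fires (ix), (xi), giving oversize_item, stock_low.
Round 4 fires (xii), giving priority_ship.
Round 5 fires (i), (v), giving order_received, insured.
Closure: {backorder, carrier_assigned, fragile_item, hazmat_flag, insured, labeled, notify_customer, order_received, oversize_item, payment_cleared, pick_ticket, priority_ship, restock_request, shipped, stock_available, stock_low} — 16 facts.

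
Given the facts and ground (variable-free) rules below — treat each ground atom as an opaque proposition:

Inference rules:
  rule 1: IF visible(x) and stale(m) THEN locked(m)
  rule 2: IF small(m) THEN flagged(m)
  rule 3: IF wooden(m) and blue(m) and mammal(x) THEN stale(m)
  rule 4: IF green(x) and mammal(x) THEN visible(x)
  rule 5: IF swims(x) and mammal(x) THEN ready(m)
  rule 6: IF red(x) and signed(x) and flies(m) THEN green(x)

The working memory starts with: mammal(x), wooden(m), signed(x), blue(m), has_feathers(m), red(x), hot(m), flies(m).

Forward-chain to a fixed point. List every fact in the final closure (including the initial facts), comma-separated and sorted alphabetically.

blue(m), flies(m), green(x), has_feathers(m), hot(m), locked(m), mammal(x), red(x), signed(x), stale(m), visible(x), wooden(m)

Round 1: rule 3 [IF wooden(m) and blue(m) and mammal(x) THEN stale(m)]; rule 6 [IF red(x) and signed(x) and flies(m) THEN green(x)]. Adds stale(m), green(x).
Round 2: rule 4 [IF green(x) and mammal(x) THEN visible(x)]. Adds visible(x).
Round 3: rule 1 [IF visible(x) and stale(m) THEN locked(m)]. Adds locked(m).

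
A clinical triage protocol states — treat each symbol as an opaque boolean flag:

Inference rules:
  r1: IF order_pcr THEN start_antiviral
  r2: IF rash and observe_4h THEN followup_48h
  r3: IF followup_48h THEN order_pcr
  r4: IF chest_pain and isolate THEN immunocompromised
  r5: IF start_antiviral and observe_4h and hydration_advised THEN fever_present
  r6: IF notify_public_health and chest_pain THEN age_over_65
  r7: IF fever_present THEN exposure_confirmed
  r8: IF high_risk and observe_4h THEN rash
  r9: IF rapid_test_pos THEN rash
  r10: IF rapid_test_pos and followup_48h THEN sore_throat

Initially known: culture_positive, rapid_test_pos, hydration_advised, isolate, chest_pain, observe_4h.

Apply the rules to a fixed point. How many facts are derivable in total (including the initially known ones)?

14

[1] r4 [IF chest_pain and isolate THEN immunocompromised]; r9 [IF rapid_test_pos THEN rash]. ⇒ new: immunocompromised, rash.
[2] r2 [IF rash and observe_4h THEN followup_48h]. ⇒ new: followup_48h.
[3] r3 [IF followup_48h THEN order_pcr]; r10 [IF rapid_test_pos and followup_48h THEN sore_throat]. ⇒ new: order_pcr, sore_throat.
[4] r1 [IF order_pcr THEN start_antiviral]. ⇒ new: start_antiviral.
[5] r5 [IF start_antiviral and observe_4h and hydration_advised THEN fever_present]. ⇒ new: fever_present.
[6] r7 [IF fever_present THEN exposure_confirmed]. ⇒ new: exposure_confirmed.
Closure: {chest_pain, culture_positive, exposure_confirmed, fever_present, followup_48h, hydration_advised, immunocompromised, isolate, observe_4h, order_pcr, rapid_test_pos, rash, sore_throat, start_antiviral} — 14 facts.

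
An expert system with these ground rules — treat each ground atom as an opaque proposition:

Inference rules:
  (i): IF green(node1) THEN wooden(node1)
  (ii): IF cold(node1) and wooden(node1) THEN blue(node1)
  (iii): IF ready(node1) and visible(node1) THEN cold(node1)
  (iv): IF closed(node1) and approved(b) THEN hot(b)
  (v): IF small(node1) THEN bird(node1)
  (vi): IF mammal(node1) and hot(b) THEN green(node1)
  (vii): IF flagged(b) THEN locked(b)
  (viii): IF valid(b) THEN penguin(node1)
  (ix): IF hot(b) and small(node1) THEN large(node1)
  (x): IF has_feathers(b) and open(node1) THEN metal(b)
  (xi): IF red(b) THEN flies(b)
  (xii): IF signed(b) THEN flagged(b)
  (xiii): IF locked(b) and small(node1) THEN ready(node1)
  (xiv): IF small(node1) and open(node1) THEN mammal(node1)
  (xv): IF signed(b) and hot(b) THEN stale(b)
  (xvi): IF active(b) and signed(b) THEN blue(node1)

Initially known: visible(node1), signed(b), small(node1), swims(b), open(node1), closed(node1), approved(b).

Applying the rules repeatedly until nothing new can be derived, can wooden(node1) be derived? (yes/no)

yes

Round 1 fires (iv), (v), (xii), (xiv), giving hot(b), bird(node1), flagged(b), mammal(node1).
Round 2 fires (vi), (vii), (ix), (xv), giving green(node1), locked(b), large(node1), stale(b).
Round 3 fires (i), (xiii), giving wooden(node1), ready(node1).
Round 4 fires (iii), giving cold(node1).
Round 5 fires (ii), giving blue(node1).
wooden(node1) appears in round 3, so it is derivable.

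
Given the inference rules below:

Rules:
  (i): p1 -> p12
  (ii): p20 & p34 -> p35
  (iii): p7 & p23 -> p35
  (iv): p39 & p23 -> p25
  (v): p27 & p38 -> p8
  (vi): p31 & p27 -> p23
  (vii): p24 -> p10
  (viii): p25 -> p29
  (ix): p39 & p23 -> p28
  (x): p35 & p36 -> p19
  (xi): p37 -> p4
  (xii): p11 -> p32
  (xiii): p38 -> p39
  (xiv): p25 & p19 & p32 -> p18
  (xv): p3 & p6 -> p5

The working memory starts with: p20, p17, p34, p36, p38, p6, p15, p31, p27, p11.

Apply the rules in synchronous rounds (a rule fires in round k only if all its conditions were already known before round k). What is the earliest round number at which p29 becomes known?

Round 1 — (ii), (v), (vi), (xii), (xiii), derive p35, p8, p23, p32, p39.
Round 2 — (iv), (ix), (x), derive p25, p28, p19.
Round 3 — (viii), (xiv), derive p29, p18.
p29 first appears in round 3.

3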